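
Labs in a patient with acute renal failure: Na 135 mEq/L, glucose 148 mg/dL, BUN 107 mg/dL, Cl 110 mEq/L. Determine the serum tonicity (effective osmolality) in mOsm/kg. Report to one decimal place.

278.2 mOsm/kg

Effective osmolality excludes urea (freely permeant across cell membranes):
2·Na + glucose/18
= 2·135 + 148/18
= 270 + 8.22
= 278.22 mOsm/kg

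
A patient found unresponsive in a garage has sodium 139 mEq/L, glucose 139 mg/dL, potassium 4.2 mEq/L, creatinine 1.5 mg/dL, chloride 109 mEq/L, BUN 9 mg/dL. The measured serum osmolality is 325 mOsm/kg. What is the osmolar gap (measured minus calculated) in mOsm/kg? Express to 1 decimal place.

Calculated osmolality = 2·Na + glucose/18 + BUN/2.8
= 2·139 + 139/18 + 9/2.8
= 278 + 7.72 + 3.21
= 288.93 mOsm/kg ≈ 288.9 mOsm/kg
Osmolar gap = measured − calculated = 325 − 288.9 = 36.1 mOsm/kg

36.1 mOsm/kg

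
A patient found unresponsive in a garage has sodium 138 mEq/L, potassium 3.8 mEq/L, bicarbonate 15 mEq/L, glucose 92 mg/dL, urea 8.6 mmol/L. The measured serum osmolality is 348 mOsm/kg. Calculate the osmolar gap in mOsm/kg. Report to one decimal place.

Calculated osmolality = 2·Na + glucose/18 + urea
= 2·138 + 92/18 + 8.6
= 276 + 5.11 + 8.60
= 289.71 mOsm/kg ≈ 289.7 mOsm/kg
Osmolar gap = measured − calculated = 348 − 289.7 = 58.3 mOsm/kg

58.3 mOsm/kg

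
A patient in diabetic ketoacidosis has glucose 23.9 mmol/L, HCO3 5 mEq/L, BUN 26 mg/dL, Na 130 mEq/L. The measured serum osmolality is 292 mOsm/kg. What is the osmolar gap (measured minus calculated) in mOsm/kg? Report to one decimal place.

Calculated osmolality = 2·Na + glucose + BUN/2.8
= 2·130 + 23.9 + 26/2.8
= 260 + 23.90 + 9.29
= 293.19 mOsm/kg ≈ 293.2 mOsm/kg
Osmolar gap = measured − calculated = 292 − 293.2 = -1.2 mOsm/kg

-1.2 mOsm/kg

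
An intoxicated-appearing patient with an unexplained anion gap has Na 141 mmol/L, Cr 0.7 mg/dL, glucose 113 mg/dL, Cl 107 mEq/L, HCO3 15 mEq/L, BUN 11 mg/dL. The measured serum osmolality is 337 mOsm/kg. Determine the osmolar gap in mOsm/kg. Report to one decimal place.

44.8 mOsm/kg

Calculated osmolality = 2·Na + glucose/18 + BUN/2.8
= 2·141 + 113/18 + 11/2.8
= 282 + 6.28 + 3.93
= 292.21 mOsm/kg ≈ 292.2 mOsm/kg
Osmolar gap = measured − calculated = 337 − 292.2 = 44.8 mOsm/kg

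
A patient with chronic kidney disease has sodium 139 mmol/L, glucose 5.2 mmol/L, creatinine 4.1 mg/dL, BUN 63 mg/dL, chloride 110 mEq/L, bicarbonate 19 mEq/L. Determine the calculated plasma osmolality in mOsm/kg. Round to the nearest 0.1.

Calculated osmolality = 2·Na + glucose + BUN/2.8
= 2·139 + 5.2 + 63/2.8
= 278 + 5.20 + 22.50
= 305.7 mOsm/kg

305.7 mOsm/kg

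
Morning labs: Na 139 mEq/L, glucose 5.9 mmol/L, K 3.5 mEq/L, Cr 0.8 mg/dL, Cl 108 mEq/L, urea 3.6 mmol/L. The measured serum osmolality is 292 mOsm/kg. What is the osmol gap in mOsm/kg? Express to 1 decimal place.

Calculated osmolality = 2·Na + glucose + urea
= 2·139 + 5.9 + 3.6
= 278 + 5.90 + 3.60
= 287.5 mOsm/kg ≈ 287.5 mOsm/kg
Osmolar gap = measured − calculated = 292 − 287.5 = 4.5 mOsm/kg

4.5 mOsm/kg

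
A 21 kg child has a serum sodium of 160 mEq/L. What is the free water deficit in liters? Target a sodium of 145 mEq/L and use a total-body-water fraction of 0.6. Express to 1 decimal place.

1.3 L

TBW = 0.6 · 21 = 12.6 L
Free water deficit = TBW · (Na/145 − 1)
= 12.6 · (160/145 − 1)
= 12.6 · 0.1034
= 1.3 L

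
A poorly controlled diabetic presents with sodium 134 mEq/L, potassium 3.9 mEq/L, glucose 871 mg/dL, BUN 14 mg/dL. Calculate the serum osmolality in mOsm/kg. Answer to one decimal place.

Calculated osmolality = 2·Na + glucose/18 + BUN/2.8
= 2·134 + 871/18 + 14/2.8
= 268 + 48.39 + 5
= 321.39 mOsm/kg

321.4 mOsm/kg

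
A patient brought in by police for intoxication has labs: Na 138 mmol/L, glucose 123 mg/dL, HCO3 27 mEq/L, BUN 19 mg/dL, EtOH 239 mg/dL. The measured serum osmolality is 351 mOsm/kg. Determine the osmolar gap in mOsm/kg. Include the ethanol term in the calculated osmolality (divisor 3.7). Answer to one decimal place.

Calculated osmolality = 2·Na + glucose/18 + BUN/2.8 + ethanol/3.7
= 2·138 + 123/18 + 19/2.8 + 239/3.7
= 276 + 6.83 + 6.79 + 64.59
= 354.21 mOsm/kg ≈ 354.2 mOsm/kg
Osmolar gap = measured − calculated = 351 − 354.2 = -3.2 mOsm/kg

-3.2 mOsm/kg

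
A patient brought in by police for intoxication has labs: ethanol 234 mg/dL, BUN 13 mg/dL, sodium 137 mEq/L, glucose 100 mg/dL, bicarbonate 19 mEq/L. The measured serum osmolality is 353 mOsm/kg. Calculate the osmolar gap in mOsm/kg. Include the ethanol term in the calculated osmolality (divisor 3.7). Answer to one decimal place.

5.6 mOsm/kg

Calculated osmolality = 2·Na + glucose/18 + BUN/2.8 + ethanol/3.7
= 2·137 + 100/18 + 13/2.8 + 234/3.7
= 274 + 5.56 + 4.64 + 63.24
= 347.44 mOsm/kg ≈ 347.4 mOsm/kg
Osmolar gap = measured − calculated = 353 − 347.4 = 5.6 mOsm/kg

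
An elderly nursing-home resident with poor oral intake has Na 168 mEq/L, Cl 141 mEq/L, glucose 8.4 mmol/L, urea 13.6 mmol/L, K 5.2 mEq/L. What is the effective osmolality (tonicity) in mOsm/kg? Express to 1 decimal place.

344.4 mOsm/kg

Effective osmolality excludes urea (freely permeant across cell membranes):
2·Na + glucose
= 2·168 + 8.4
= 336 + 8.4
= 344.4 mOsm/kg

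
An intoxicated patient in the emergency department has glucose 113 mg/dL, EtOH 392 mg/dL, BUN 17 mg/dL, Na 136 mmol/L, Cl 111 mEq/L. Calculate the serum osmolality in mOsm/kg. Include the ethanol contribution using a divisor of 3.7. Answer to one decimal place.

390.3 mOsm/kg

Calculated osmolality = 2·Na + glucose/18 + BUN/2.8 + ethanol/3.7
= 2·136 + 113/18 + 17/2.8 + 392/3.7
= 272 + 6.28 + 6.07 + 105.95
= 390.3 mOsm/kg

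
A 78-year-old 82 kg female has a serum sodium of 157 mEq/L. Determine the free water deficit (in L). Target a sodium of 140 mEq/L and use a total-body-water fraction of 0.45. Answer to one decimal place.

TBW = 0.45 · 82 = 36.9 L
Free water deficit = TBW · (Na/140 − 1)
= 36.9 · (157/140 − 1)
= 36.9 · 0.1214
= 4.48 L

4.5 L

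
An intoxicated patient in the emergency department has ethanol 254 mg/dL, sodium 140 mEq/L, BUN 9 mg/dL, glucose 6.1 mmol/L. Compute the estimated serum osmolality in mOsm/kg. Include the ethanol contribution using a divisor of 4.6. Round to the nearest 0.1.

Calculated osmolality = 2·Na + glucose + BUN/2.8 + ethanol/4.6
= 2·140 + 6.1 + 9/2.8 + 254/4.6
= 280 + 6.10 + 3.21 + 55.22
= 344.53 mOsm/kg

344.5 mOsm/kg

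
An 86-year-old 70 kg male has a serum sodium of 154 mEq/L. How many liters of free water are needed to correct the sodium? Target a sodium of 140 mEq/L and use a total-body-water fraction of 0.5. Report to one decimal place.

TBW = 0.5 · 70 = 35 L
Free water deficit = TBW · (Na/140 − 1)
= 35 · (154/140 − 1)
= 35 · 0.1
= 3.5 L

3.5 L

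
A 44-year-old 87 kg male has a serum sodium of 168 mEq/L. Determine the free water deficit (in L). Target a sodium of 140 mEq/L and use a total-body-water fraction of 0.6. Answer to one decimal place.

TBW = 0.6 · 87 = 52.2 L
Free water deficit = TBW · (Na/140 − 1)
= 52.2 · (168/140 − 1)
= 52.2 · 0.2
= 10.44 L

10.4 L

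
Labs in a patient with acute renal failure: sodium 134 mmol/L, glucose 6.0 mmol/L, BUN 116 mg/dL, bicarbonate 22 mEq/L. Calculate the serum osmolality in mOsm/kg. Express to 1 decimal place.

Calculated osmolality = 2·Na + glucose + BUN/2.8
= 2·134 + 6 + 116/2.8
= 268 + 6 + 41.43
= 315.43 mOsm/kg

315.4 mOsm/kg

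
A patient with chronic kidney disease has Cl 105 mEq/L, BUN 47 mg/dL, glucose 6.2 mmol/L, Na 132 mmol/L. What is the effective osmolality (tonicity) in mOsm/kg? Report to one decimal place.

Effective osmolality excludes urea (freely permeant across cell membranes):
2·Na + glucose
= 2·132 + 6.2
= 264 + 6.2
= 270.2 mOsm/kg

270.2 mOsm/kg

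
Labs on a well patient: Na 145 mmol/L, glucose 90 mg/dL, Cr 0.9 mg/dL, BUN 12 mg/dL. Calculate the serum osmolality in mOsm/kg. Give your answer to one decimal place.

Calculated osmolality = 2·Na + glucose/18 + BUN/2.8
= 2·145 + 90/18 + 12/2.8
= 290 + 5 + 4.29
= 299.29 mOsm/kg

299.3 mOsm/kg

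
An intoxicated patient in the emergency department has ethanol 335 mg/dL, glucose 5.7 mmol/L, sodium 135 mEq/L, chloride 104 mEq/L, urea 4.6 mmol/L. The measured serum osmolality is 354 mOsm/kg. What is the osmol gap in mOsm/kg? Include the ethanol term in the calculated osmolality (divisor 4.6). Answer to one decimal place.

0.9 mOsm/kg

Calculated osmolality = 2·Na + glucose + urea + ethanol/4.6
= 2·135 + 5.7 + 4.6 + 335/4.6
= 270 + 5.70 + 4.60 + 72.83
= 353.13 mOsm/kg ≈ 353.1 mOsm/kg
Osmolar gap = measured − calculated = 354 − 353.1 = 0.9 mOsm/kg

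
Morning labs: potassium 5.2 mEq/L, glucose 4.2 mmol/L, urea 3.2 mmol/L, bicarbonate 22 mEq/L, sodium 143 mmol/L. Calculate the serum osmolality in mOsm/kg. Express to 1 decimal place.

Calculated osmolality = 2·Na + glucose + urea
= 2·143 + 4.2 + 3.2
= 286 + 4.20 + 3.20
= 293.4 mOsm/kg

293.4 mOsm/kg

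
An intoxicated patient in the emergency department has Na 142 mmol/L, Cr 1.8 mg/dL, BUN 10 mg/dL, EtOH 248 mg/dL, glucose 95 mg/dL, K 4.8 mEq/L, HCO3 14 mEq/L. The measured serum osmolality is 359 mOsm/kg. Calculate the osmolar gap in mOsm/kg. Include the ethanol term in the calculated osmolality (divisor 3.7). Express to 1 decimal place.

Calculated osmolality = 2·Na + glucose/18 + BUN/2.8 + ethanol/3.7
= 2·142 + 95/18 + 10/2.8 + 248/3.7
= 284 + 5.28 + 3.57 + 67.03
= 359.88 mOsm/kg ≈ 359.9 mOsm/kg
Osmolar gap = measured − calculated = 359 − 359.9 = -0.9 mOsm/kg

-0.9 mOsm/kg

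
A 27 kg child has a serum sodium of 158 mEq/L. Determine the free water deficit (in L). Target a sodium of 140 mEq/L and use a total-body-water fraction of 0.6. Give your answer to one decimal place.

2.1 L

TBW = 0.6 · 27 = 16.2 L
Free water deficit = TBW · (Na/140 − 1)
= 16.2 · (158/140 − 1)
= 16.2 · 0.1286
= 2.08 L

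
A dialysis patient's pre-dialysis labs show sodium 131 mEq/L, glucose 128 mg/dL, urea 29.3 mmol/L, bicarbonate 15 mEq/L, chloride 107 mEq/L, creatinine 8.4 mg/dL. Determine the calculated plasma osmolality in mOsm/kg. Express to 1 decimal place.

Calculated osmolality = 2·Na + glucose/18 + urea
= 2·131 + 128/18 + 29.3
= 262 + 7.11 + 29.30
= 298.41 mOsm/kg

298.4 mOsm/kg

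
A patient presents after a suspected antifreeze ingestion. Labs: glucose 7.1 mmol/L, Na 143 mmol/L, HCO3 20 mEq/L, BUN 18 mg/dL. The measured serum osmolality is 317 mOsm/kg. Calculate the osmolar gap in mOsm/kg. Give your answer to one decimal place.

17.5 mOsm/kg

Calculated osmolality = 2·Na + glucose + BUN/2.8
= 2·143 + 7.1 + 18/2.8
= 286 + 7.10 + 6.43
= 299.53 mOsm/kg ≈ 299.5 mOsm/kg
Osmolar gap = measured − calculated = 317 − 299.5 = 17.5 mOsm/kg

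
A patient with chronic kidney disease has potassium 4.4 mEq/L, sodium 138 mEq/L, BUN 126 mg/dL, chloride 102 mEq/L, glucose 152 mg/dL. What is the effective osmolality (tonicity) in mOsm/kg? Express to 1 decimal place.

Effective osmolality excludes urea (freely permeant across cell membranes):
2·Na + glucose/18
= 2·138 + 152/18
= 276 + 8.44
= 284.44 mOsm/kg

284.4 mOsm/kg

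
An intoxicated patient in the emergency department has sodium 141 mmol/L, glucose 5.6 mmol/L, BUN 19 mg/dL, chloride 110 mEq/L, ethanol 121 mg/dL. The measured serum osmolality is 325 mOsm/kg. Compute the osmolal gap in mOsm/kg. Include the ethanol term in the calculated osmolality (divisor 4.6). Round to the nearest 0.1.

Calculated osmolality = 2·Na + glucose + BUN/2.8 + ethanol/4.6
= 2·141 + 5.6 + 19/2.8 + 121/4.6
= 282 + 5.60 + 6.79 + 26.30
= 320.69 mOsm/kg ≈ 320.7 mOsm/kg
Osmolar gap = measured − calculated = 325 − 320.7 = 4.3 mOsm/kg

4.3 mOsm/kg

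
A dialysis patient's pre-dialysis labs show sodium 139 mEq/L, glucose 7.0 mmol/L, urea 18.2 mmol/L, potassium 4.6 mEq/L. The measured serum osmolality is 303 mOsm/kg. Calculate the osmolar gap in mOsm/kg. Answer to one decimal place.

-0.2 mOsm/kg

Calculated osmolality = 2·Na + glucose + urea
= 2·139 + 7 + 18.2
= 278 + 7 + 18.20
= 303.2 mOsm/kg ≈ 303.2 mOsm/kg
Osmolar gap = measured − calculated = 303 − 303.2 = -0.2 mOsm/kg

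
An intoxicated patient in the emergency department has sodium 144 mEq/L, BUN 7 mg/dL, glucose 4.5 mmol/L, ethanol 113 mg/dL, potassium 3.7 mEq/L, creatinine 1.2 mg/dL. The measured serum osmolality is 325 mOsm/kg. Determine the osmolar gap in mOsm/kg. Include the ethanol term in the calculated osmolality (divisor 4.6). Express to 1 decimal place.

5.4 mOsm/kg

Calculated osmolality = 2·Na + glucose + BUN/2.8 + ethanol/4.6
= 2·144 + 4.5 + 7/2.8 + 113/4.6
= 288 + 4.50 + 2.50 + 24.57
= 319.57 mOsm/kg ≈ 319.6 mOsm/kg
Osmolar gap = measured − calculated = 325 − 319.6 = 5.4 mOsm/kg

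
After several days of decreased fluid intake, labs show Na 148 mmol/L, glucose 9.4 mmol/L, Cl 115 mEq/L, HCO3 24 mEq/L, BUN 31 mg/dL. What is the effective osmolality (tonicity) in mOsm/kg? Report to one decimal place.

Effective osmolality excludes urea (freely permeant across cell membranes):
2·Na + glucose
= 2·148 + 9.4
= 296 + 9.4
= 305.4 mOsm/kg

305.4 mOsm/kg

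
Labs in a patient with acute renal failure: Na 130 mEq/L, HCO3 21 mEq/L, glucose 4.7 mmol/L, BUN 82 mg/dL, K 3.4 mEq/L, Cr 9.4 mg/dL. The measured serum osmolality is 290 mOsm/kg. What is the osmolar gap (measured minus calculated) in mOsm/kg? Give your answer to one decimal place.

Calculated osmolality = 2·Na + glucose + BUN/2.8
= 2·130 + 4.7 + 82/2.8
= 260 + 4.70 + 29.29
= 293.99 mOsm/kg ≈ 294.0 mOsm/kg
Osmolar gap = measured − calculated = 290 − 294.0 = -4.0 mOsm/kg

-4.0 mOsm/kg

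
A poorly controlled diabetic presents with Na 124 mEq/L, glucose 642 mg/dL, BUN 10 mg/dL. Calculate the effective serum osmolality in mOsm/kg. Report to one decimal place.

Effective osmolality excludes urea (freely permeant across cell membranes):
2·Na + glucose/18
= 2·124 + 642/18
= 248 + 35.67
= 283.67 mOsm/kg

283.7 mOsm/kg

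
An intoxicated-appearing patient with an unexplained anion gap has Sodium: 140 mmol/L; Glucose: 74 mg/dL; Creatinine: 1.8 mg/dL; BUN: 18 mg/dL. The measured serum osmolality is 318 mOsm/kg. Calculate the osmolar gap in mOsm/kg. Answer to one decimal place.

27.5 mOsm/kg

Calculated osmolality = 2·Na + glucose/18 + BUN/2.8
= 2·140 + 74/18 + 18/2.8
= 280 + 4.11 + 6.43
= 290.54 mOsm/kg ≈ 290.5 mOsm/kg
Osmolar gap = measured − calculated = 318 − 290.5 = 27.5 mOsm/kg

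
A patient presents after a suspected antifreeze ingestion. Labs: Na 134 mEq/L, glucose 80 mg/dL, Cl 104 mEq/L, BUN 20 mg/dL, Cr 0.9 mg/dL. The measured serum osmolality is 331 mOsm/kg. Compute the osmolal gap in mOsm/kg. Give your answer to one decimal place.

Calculated osmolality = 2·Na + glucose/18 + BUN/2.8
= 2·134 + 80/18 + 20/2.8
= 268 + 4.44 + 7.14
= 279.58 mOsm/kg ≈ 279.6 mOsm/kg
Osmolar gap = measured − calculated = 331 − 279.6 = 51.4 mOsm/kg

51.4 mOsm/kg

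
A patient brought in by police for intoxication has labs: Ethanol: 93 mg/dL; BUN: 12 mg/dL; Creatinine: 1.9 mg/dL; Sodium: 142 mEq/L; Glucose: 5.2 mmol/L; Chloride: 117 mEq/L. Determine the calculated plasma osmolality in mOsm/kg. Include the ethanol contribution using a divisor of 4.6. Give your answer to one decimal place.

Calculated osmolality = 2·Na + glucose + BUN/2.8 + ethanol/4.6
= 2·142 + 5.2 + 12/2.8 + 93/4.6
= 284 + 5.20 + 4.29 + 20.22
= 313.71 mOsm/kg

313.7 mOsm/kg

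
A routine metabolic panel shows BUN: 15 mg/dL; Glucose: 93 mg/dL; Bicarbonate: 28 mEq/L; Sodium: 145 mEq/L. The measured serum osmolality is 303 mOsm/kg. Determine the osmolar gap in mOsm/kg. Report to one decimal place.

Calculated osmolality = 2·Na + glucose/18 + BUN/2.8
= 2·145 + 93/18 + 15/2.8
= 290 + 5.17 + 5.36
= 300.53 mOsm/kg ≈ 300.5 mOsm/kg
Osmolar gap = measured − calculated = 303 − 300.5 = 2.5 mOsm/kg

2.5 mOsm/kg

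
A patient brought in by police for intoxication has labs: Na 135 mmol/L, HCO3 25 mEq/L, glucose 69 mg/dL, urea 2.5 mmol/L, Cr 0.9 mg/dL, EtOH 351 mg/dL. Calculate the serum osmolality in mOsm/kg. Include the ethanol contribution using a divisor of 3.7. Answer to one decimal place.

371.2 mOsm/kg

Calculated osmolality = 2·Na + glucose/18 + urea + ethanol/3.7
= 2·135 + 69/18 + 2.5 + 351/3.7
= 270 + 3.83 + 2.50 + 94.86
= 371.19 mOsm/kg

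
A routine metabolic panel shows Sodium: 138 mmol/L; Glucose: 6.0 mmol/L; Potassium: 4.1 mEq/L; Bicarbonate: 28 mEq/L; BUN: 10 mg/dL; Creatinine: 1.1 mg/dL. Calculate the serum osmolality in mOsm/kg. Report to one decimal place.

Calculated osmolality = 2·Na + glucose + BUN/2.8
= 2·138 + 6 + 10/2.8
= 276 + 6 + 3.57
= 285.57 mOsm/kg

285.6 mOsm/kg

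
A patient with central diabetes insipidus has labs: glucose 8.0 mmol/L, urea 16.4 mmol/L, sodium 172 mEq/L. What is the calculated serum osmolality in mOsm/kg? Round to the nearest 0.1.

368.4 mOsm/kg

Calculated osmolality = 2·Na + glucose + urea
= 2·172 + 8 + 16.4
= 344 + 8 + 16.40
= 368.4 mOsm/kg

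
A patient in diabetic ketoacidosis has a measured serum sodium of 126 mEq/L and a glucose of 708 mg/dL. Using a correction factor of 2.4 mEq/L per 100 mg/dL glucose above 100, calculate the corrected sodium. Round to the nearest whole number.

Corrected Na = measured Na + 2.4 · (glucose − 100)/100
= 126 + 2.4 · (708 − 100)/100
= 126 + 14.6
= 140.6 mEq/L

141 mEq/L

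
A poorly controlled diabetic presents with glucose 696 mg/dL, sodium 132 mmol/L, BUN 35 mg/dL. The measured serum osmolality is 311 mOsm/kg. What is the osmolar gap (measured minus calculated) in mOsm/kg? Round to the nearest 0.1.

-4.2 mOsm/kg

Calculated osmolality = 2·Na + glucose/18 + BUN/2.8
= 2·132 + 696/18 + 35/2.8
= 264 + 38.67 + 12.50
= 315.17 mOsm/kg ≈ 315.2 mOsm/kg
Osmolar gap = measured − calculated = 311 − 315.2 = -4.2 mOsm/kg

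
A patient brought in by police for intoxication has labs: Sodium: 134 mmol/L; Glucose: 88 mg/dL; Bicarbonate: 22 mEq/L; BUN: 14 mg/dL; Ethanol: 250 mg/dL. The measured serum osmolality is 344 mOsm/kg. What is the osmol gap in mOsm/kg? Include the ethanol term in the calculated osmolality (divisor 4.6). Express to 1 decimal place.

11.8 mOsm/kg

Calculated osmolality = 2·Na + glucose/18 + BUN/2.8 + ethanol/4.6
= 2·134 + 88/18 + 14/2.8 + 250/4.6
= 268 + 4.89 + 5 + 54.35
= 332.24 mOsm/kg ≈ 332.2 mOsm/kg
Osmolar gap = measured − calculated = 344 − 332.2 = 11.8 mOsm/kg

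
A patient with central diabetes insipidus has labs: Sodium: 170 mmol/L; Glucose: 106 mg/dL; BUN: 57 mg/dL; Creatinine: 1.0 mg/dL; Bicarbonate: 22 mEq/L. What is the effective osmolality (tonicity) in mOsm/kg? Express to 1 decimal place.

345.9 mOsm/kg

Effective osmolality excludes urea (freely permeant across cell membranes):
2·Na + glucose/18
= 2·170 + 106/18
= 340 + 5.89
= 345.89 mOsm/kg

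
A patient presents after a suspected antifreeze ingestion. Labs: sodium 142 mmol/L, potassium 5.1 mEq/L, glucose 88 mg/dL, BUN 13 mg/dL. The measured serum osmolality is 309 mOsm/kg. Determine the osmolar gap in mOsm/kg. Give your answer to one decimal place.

15.5 mOsm/kg

Calculated osmolality = 2·Na + glucose/18 + BUN/2.8
= 2·142 + 88/18 + 13/2.8
= 284 + 4.89 + 4.64
= 293.53 mOsm/kg ≈ 293.5 mOsm/kg
Osmolar gap = measured − calculated = 309 − 293.5 = 15.5 mOsm/kg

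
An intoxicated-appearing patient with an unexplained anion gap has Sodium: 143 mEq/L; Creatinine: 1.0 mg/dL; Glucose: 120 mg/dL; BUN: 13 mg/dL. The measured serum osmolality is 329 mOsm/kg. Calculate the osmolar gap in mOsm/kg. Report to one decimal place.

Calculated osmolality = 2·Na + glucose/18 + BUN/2.8
= 2·143 + 120/18 + 13/2.8
= 286 + 6.67 + 4.64
= 297.31 mOsm/kg ≈ 297.3 mOsm/kg
Osmolar gap = measured − calculated = 329 − 297.3 = 31.7 mOsm/kg

31.7 mOsm/kg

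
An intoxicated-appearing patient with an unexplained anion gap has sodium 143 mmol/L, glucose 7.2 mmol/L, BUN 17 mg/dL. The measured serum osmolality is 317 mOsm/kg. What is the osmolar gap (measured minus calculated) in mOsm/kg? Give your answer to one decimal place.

Calculated osmolality = 2·Na + glucose + BUN/2.8
= 2·143 + 7.2 + 17/2.8
= 286 + 7.20 + 6.07
= 299.27 mOsm/kg ≈ 299.3 mOsm/kg
Osmolar gap = measured − calculated = 317 − 299.3 = 17.7 mOsm/kg

17.7 mOsm/kg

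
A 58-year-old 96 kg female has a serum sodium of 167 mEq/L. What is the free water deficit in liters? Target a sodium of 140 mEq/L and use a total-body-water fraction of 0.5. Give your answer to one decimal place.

TBW = 0.5 · 96 = 48 L
Free water deficit = TBW · (Na/140 − 1)
= 48 · (167/140 − 1)
= 48 · 0.1929
= 9.26 L

9.3 L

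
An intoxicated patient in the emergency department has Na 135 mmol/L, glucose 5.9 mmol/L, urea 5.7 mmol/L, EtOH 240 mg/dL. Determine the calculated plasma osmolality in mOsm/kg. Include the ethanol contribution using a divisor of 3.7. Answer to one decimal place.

346.5 mOsm/kg

Calculated osmolality = 2·Na + glucose + urea + ethanol/3.7
= 2·135 + 5.9 + 5.7 + 240/3.7
= 270 + 5.90 + 5.70 + 64.86
= 346.46 mOsm/kg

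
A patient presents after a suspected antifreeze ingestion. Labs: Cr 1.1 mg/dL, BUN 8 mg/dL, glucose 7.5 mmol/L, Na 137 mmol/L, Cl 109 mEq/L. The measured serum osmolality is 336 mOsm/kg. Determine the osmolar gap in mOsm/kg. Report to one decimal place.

51.6 mOsm/kg

Calculated osmolality = 2·Na + glucose + BUN/2.8
= 2·137 + 7.5 + 8/2.8
= 274 + 7.50 + 2.86
= 284.36 mOsm/kg ≈ 284.4 mOsm/kg
Osmolar gap = measured − calculated = 336 − 284.4 = 51.6 mOsm/kg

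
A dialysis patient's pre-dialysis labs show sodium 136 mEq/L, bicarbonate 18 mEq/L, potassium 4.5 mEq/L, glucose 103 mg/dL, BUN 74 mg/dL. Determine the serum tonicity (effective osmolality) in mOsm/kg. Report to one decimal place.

Effective osmolality excludes urea (freely permeant across cell membranes):
2·Na + glucose/18
= 2·136 + 103/18
= 272 + 5.72
= 277.72 mOsm/kg

277.7 mOsm/kg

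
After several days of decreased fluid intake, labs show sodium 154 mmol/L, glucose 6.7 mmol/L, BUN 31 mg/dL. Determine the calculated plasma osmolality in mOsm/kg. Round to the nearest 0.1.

325.8 mOsm/kg

Calculated osmolality = 2·Na + glucose + BUN/2.8
= 2·154 + 6.7 + 31/2.8
= 308 + 6.70 + 11.07
= 325.77 mOsm/kg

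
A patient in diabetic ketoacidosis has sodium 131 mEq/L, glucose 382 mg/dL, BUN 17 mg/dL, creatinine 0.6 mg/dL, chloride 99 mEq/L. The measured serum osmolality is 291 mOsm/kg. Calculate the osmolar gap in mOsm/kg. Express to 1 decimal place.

Calculated osmolality = 2·Na + glucose/18 + BUN/2.8
= 2·131 + 382/18 + 17/2.8
= 262 + 21.22 + 6.07
= 289.29 mOsm/kg ≈ 289.3 mOsm/kg
Osmolar gap = measured − calculated = 291 − 289.3 = 1.7 mOsm/kg

1.7 mOsm/kg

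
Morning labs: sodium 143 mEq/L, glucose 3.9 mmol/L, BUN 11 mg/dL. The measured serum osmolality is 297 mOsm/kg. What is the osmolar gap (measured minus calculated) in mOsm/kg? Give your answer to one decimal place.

Calculated osmolality = 2·Na + glucose + BUN/2.8
= 2·143 + 3.9 + 11/2.8
= 286 + 3.90 + 3.93
= 293.83 mOsm/kg ≈ 293.8 mOsm/kg
Osmolar gap = measured − calculated = 297 − 293.8 = 3.2 mOsm/kg

3.2 mOsm/kg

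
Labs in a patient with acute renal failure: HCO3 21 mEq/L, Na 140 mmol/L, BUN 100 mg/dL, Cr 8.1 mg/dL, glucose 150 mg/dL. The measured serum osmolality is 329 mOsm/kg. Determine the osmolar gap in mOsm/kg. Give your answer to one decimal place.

Calculated osmolality = 2·Na + glucose/18 + BUN/2.8
= 2·140 + 150/18 + 100/2.8
= 280 + 8.33 + 35.71
= 324.04 mOsm/kg ≈ 324.0 mOsm/kg
Osmolar gap = measured − calculated = 329 − 324.0 = 5.0 mOsm/kg

5.0 mOsm/kg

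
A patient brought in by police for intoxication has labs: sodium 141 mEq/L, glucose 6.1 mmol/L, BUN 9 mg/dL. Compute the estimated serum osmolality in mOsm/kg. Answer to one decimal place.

291.3 mOsm/kg

Calculated osmolality = 2·Na + glucose + BUN/2.8
= 2·141 + 6.1 + 9/2.8
= 282 + 6.10 + 3.21
= 291.31 mOsm/kg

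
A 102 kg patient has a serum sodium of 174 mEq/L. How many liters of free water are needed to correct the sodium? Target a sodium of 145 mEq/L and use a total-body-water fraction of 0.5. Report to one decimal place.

10.2 L

TBW = 0.5 · 102 = 51 L
Free water deficit = TBW · (Na/145 − 1)
= 51 · (174/145 − 1)
= 51 · 0.2
= 10.2 L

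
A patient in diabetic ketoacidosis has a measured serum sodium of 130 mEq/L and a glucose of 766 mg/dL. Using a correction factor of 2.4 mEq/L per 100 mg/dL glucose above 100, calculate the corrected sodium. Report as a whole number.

146 mEq/L

Corrected Na = measured Na + 2.4 · (glucose − 100)/100
= 130 + 2.4 · (766 − 100)/100
= 130 + 16
= 146 mEq/L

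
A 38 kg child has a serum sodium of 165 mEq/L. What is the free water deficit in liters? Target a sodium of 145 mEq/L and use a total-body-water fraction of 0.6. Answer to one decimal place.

TBW = 0.6 · 38 = 22.8 L
Free water deficit = TBW · (Na/145 − 1)
= 22.8 · (165/145 − 1)
= 22.8 · 0.1379
= 3.14 L

3.1 L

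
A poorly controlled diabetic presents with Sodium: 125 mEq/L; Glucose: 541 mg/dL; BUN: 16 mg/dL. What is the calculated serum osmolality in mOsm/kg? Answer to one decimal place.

285.8 mOsm/kg

Calculated osmolality = 2·Na + glucose/18 + BUN/2.8
= 2·125 + 541/18 + 16/2.8
= 250 + 30.06 + 5.71
= 285.77 mOsm/kg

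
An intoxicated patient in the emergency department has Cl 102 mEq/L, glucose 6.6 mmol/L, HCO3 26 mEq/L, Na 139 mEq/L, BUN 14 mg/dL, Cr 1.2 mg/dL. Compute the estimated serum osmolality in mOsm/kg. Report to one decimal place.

289.6 mOsm/kg

Calculated osmolality = 2·Na + glucose + BUN/2.8
= 2·139 + 6.6 + 14/2.8
= 278 + 6.60 + 5
= 289.6 mOsm/kg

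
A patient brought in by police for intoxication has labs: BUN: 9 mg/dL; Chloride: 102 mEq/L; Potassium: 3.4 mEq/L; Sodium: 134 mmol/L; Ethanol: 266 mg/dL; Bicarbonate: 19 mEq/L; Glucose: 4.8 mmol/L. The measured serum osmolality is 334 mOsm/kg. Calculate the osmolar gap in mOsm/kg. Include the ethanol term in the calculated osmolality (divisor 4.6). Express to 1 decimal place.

Calculated osmolality = 2·Na + glucose + BUN/2.8 + ethanol/4.6
= 2·134 + 4.8 + 9/2.8 + 266/4.6
= 268 + 4.80 + 3.21 + 57.83
= 333.84 mOsm/kg ≈ 333.8 mOsm/kg
Osmolar gap = measured − calculated = 334 − 333.8 = 0.2 mOsm/kg

0.2 mOsm/kg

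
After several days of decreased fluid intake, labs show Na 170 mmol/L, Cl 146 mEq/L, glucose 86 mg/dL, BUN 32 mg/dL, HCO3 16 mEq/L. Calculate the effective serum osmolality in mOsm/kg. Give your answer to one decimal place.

344.8 mOsm/kg

Effective osmolality excludes urea (freely permeant across cell membranes):
2·Na + glucose/18
= 2·170 + 86/18
= 340 + 4.78
= 344.78 mOsm/kg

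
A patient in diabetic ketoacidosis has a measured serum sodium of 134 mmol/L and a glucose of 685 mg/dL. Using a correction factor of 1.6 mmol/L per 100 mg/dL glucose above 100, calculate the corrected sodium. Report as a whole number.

Corrected Na = measured Na + 1.6 · (glucose − 100)/100
= 134 + 1.6 · (685 − 100)/100
= 134 + 9.4
= 143.4 mmol/L

143 mmol/L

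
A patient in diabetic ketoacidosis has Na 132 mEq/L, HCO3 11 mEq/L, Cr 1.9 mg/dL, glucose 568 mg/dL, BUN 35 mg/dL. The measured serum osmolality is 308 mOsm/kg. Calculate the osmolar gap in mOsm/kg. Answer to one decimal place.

-0.1 mOsm/kg

Calculated osmolality = 2·Na + glucose/18 + BUN/2.8
= 2·132 + 568/18 + 35/2.8
= 264 + 31.56 + 12.50
= 308.06 mOsm/kg ≈ 308.1 mOsm/kg
Osmolar gap = measured − calculated = 308 − 308.1 = -0.1 mOsm/kg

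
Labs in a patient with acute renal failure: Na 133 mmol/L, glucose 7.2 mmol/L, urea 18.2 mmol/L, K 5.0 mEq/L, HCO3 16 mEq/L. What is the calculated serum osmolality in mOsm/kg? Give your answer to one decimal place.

Calculated osmolality = 2·Na + glucose + urea
= 2·133 + 7.2 + 18.2
= 266 + 7.20 + 18.20
= 291.4 mOsm/kg

291.4 mOsm/kg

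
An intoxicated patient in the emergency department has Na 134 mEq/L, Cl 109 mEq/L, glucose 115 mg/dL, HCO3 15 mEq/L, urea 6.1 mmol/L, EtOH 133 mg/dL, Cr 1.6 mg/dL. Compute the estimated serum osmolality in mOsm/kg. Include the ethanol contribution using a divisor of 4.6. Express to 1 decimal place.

309.4 mOsm/kg

Calculated osmolality = 2·Na + glucose/18 + urea + ethanol/4.6
= 2·134 + 115/18 + 6.1 + 133/4.6
= 268 + 6.39 + 6.10 + 28.91
= 309.4 mOsm/kg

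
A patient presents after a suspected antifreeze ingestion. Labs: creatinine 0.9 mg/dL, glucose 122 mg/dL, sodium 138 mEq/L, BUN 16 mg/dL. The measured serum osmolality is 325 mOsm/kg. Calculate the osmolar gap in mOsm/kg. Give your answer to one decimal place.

36.5 mOsm/kg

Calculated osmolality = 2·Na + glucose/18 + BUN/2.8
= 2·138 + 122/18 + 16/2.8
= 276 + 6.78 + 5.71
= 288.49 mOsm/kg ≈ 288.5 mOsm/kg
Osmolar gap = measured − calculated = 325 − 288.5 = 36.5 mOsm/kg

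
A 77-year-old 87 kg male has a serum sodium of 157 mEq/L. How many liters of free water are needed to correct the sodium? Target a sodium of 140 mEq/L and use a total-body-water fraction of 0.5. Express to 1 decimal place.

5.3 L

TBW = 0.5 · 87 = 43.5 L
Free water deficit = TBW · (Na/140 − 1)
= 43.5 · (157/140 − 1)
= 43.5 · 0.1214
= 5.28 L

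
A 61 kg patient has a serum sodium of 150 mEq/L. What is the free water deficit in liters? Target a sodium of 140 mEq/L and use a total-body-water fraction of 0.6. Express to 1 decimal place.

2.6 L

TBW = 0.6 · 61 = 36.6 L
Free water deficit = TBW · (Na/140 − 1)
= 36.6 · (150/140 − 1)
= 36.6 · 0.0714
= 2.61 L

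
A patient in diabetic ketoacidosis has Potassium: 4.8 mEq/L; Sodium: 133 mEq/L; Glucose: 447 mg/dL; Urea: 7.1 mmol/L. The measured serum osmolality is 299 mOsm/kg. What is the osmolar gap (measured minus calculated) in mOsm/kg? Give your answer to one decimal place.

Calculated osmolality = 2·Na + glucose/18 + urea
= 2·133 + 447/18 + 7.1
= 266 + 24.83 + 7.10
= 297.93 mOsm/kg ≈ 297.9 mOsm/kg
Osmolar gap = measured − calculated = 299 − 297.9 = 1.1 mOsm/kg

1.1 mOsm/kg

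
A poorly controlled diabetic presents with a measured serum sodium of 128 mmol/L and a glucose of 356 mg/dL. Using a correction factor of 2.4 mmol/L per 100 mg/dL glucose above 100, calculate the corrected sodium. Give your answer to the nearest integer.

134 mmol/L

Corrected Na = measured Na + 2.4 · (glucose − 100)/100
= 128 + 2.4 · (356 − 100)/100
= 128 + 6.1
= 134.1 mmol/L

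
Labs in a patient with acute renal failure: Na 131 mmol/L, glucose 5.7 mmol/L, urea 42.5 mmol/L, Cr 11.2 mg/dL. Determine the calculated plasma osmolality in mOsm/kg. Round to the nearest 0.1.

310.2 mOsm/kg

Calculated osmolality = 2·Na + glucose + urea
= 2·131 + 5.7 + 42.5
= 262 + 5.70 + 42.50
= 310.2 mOsm/kg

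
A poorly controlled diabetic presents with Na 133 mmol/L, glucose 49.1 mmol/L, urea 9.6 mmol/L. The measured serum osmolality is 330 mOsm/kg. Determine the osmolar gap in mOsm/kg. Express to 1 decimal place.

Calculated osmolality = 2·Na + glucose + urea
= 2·133 + 49.1 + 9.6
= 266 + 49.10 + 9.60
= 324.7 mOsm/kg ≈ 324.7 mOsm/kg
Osmolar gap = measured − calculated = 330 − 324.7 = 5.3 mOsm/kg

5.3 mOsm/kg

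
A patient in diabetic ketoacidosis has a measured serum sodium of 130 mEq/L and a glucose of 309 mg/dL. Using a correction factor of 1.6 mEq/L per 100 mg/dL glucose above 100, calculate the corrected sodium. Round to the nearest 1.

133 mEq/L

Corrected Na = measured Na + 1.6 · (glucose − 100)/100
= 130 + 1.6 · (309 − 100)/100
= 130 + 3.3
= 133.3 mEq/L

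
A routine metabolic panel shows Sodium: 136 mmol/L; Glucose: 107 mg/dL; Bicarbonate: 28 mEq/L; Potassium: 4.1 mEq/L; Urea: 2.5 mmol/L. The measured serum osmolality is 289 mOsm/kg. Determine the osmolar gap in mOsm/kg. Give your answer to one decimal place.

Calculated osmolality = 2·Na + glucose/18 + urea
= 2·136 + 107/18 + 2.5
= 272 + 5.94 + 2.50
= 280.44 mOsm/kg ≈ 280.4 mOsm/kg
Osmolar gap = measured − calculated = 289 − 280.4 = 8.6 mOsm/kg

8.6 mOsm/kg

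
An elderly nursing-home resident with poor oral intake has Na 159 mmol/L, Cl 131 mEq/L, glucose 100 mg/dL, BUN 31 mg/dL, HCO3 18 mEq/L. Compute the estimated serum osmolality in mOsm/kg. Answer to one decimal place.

334.6 mOsm/kg

Calculated osmolality = 2·Na + glucose/18 + BUN/2.8
= 2·159 + 100/18 + 31/2.8
= 318 + 5.56 + 11.07
= 334.63 mOsm/kg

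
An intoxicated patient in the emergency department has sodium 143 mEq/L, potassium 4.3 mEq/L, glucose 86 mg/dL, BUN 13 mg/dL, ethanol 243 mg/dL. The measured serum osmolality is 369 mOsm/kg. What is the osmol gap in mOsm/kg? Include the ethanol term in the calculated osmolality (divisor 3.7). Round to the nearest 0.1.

Calculated osmolality = 2·Na + glucose/18 + BUN/2.8 + ethanol/3.7
= 2·143 + 86/18 + 13/2.8 + 243/3.7
= 286 + 4.78 + 4.64 + 65.68
= 361.1 mOsm/kg ≈ 361.1 mOsm/kg
Osmolar gap = measured − calculated = 369 − 361.1 = 7.9 mOsm/kg

7.9 mOsm/kg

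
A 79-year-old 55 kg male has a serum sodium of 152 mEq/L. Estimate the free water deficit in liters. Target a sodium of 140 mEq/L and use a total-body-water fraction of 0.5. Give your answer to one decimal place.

TBW = 0.5 · 55 = 27.5 L
Free water deficit = TBW · (Na/140 − 1)
= 27.5 · (152/140 − 1)
= 27.5 · 0.0857
= 2.36 L

2.4 L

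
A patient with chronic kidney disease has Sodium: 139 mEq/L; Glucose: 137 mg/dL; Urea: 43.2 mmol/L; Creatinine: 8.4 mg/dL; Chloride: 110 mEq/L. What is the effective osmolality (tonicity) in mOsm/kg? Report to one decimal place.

285.6 mOsm/kg

Effective osmolality excludes urea (freely permeant across cell membranes):
2·Na + glucose/18
= 2·139 + 137/18
= 278 + 7.61
= 285.61 mOsm/kg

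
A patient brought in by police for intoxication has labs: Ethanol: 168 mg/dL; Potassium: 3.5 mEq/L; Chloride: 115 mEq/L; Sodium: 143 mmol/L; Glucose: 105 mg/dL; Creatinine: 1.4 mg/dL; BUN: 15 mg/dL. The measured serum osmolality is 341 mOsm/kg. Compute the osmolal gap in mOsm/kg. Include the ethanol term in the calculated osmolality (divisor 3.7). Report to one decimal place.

-1.6 mOsm/kg

Calculated osmolality = 2·Na + glucose/18 + BUN/2.8 + ethanol/3.7
= 2·143 + 105/18 + 15/2.8 + 168/3.7
= 286 + 5.83 + 5.36 + 45.41
= 342.6 mOsm/kg ≈ 342.6 mOsm/kg
Osmolar gap = measured − calculated = 341 − 342.6 = -1.6 mOsm/kg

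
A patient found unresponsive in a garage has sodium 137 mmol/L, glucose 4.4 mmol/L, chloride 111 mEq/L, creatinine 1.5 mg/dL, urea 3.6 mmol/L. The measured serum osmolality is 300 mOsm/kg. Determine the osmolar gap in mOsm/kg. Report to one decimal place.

Calculated osmolality = 2·Na + glucose + urea
= 2·137 + 4.4 + 3.6
= 274 + 4.40 + 3.60
= 282 mOsm/kg ≈ 282.0 mOsm/kg
Osmolar gap = measured − calculated = 300 − 282.0 = 18.0 mOsm/kg

18.0 mOsm/kg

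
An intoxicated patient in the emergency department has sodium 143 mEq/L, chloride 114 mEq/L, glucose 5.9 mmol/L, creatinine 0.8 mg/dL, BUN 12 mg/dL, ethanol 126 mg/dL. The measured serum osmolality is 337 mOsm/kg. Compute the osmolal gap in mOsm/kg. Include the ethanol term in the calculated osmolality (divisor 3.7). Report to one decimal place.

6.8 mOsm/kg

Calculated osmolality = 2·Na + glucose + BUN/2.8 + ethanol/3.7
= 2·143 + 5.9 + 12/2.8 + 126/3.7
= 286 + 5.90 + 4.29 + 34.05
= 330.24 mOsm/kg ≈ 330.2 mOsm/kg
Osmolar gap = measured − calculated = 337 − 330.2 = 6.8 mOsm/kg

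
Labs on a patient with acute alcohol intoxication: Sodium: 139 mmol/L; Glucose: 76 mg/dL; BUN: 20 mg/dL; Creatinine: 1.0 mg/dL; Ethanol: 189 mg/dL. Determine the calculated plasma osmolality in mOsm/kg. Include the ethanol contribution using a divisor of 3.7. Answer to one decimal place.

Calculated osmolality = 2·Na + glucose/18 + BUN/2.8 + ethanol/3.7
= 2·139 + 76/18 + 20/2.8 + 189/3.7
= 278 + 4.22 + 7.14 + 51.08
= 340.44 mOsm/kg

340.4 mOsm/kg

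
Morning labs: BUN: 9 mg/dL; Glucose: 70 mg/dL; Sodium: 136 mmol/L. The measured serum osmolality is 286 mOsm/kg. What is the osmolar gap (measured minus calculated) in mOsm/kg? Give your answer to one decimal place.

6.9 mOsm/kg

Calculated osmolality = 2·Na + glucose/18 + BUN/2.8
= 2·136 + 70/18 + 9/2.8
= 272 + 3.89 + 3.21
= 279.1 mOsm/kg ≈ 279.1 mOsm/kg
Osmolar gap = measured − calculated = 286 − 279.1 = 6.9 mOsm/kg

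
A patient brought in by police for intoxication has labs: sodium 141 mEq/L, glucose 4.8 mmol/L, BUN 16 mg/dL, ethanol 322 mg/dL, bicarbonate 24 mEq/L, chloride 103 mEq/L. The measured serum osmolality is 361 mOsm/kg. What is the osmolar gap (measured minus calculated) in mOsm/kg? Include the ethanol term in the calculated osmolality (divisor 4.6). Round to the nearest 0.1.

-1.5 mOsm/kg

Calculated osmolality = 2·Na + glucose + BUN/2.8 + ethanol/4.6
= 2·141 + 4.8 + 16/2.8 + 322/4.6
= 282 + 4.80 + 5.71 + 70
= 362.51 mOsm/kg ≈ 362.5 mOsm/kg
Osmolar gap = measured − calculated = 361 − 362.5 = -1.5 mOsm/kg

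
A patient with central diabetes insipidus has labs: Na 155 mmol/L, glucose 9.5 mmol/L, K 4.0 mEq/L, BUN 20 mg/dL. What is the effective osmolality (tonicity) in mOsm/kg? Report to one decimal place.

319.5 mOsm/kg

Effective osmolality excludes urea (freely permeant across cell membranes):
2·Na + glucose
= 2·155 + 9.5
= 310 + 9.5
= 319.5 mOsm/kg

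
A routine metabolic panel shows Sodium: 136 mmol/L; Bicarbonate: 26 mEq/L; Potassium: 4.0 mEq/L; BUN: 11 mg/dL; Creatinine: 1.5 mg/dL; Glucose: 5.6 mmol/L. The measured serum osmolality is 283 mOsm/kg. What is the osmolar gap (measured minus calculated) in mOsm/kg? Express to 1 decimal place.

1.5 mOsm/kg

Calculated osmolality = 2·Na + glucose + BUN/2.8
= 2·136 + 5.6 + 11/2.8
= 272 + 5.60 + 3.93
= 281.53 mOsm/kg ≈ 281.5 mOsm/kg
Osmolar gap = measured − calculated = 283 − 281.5 = 1.5 mOsm/kg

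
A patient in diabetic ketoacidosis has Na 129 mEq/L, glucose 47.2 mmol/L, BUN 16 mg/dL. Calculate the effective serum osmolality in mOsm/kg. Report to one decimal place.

Effective osmolality excludes urea (freely permeant across cell membranes):
2·Na + glucose
= 2·129 + 47.2
= 258 + 47.2
= 305.2 mOsm/kg

305.2 mOsm/kg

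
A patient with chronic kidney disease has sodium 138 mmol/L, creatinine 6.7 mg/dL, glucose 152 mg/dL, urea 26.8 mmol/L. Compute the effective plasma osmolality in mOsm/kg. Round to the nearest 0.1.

284.4 mOsm/kg

Effective osmolality excludes urea (freely permeant across cell membranes):
2·Na + glucose/18
= 2·138 + 152/18
= 276 + 8.44
= 284.44 mOsm/kg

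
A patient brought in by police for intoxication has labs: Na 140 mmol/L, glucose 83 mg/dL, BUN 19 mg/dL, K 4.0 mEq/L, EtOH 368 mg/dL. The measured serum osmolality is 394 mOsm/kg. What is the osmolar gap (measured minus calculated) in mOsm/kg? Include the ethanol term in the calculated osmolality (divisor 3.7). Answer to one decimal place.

3.1 mOsm/kg

Calculated osmolality = 2·Na + glucose/18 + BUN/2.8 + ethanol/3.7
= 2·140 + 83/18 + 19/2.8 + 368/3.7
= 280 + 4.61 + 6.79 + 99.46
= 390.86 mOsm/kg ≈ 390.9 mOsm/kg
Osmolar gap = measured − calculated = 394 − 390.9 = 3.1 mOsm/kg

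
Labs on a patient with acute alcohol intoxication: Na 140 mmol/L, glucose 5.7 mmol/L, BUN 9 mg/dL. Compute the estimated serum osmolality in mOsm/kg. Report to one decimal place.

288.9 mOsm/kg

Calculated osmolality = 2·Na + glucose + BUN/2.8
= 2·140 + 5.7 + 9/2.8
= 280 + 5.70 + 3.21
= 288.91 mOsm/kg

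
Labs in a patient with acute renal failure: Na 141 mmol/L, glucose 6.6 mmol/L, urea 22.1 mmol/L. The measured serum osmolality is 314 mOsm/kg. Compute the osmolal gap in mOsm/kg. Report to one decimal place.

3.3 mOsm/kg

Calculated osmolality = 2·Na + glucose + urea
= 2·141 + 6.6 + 22.1
= 282 + 6.60 + 22.10
= 310.7 mOsm/kg ≈ 310.7 mOsm/kg
Osmolar gap = measured − calculated = 314 − 310.7 = 3.3 mOsm/kg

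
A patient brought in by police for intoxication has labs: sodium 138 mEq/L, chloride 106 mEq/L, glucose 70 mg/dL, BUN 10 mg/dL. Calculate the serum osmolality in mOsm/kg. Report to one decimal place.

283.5 mOsm/kg

Calculated osmolality = 2·Na + glucose/18 + BUN/2.8
= 2·138 + 70/18 + 10/2.8
= 276 + 3.89 + 3.57
= 283.46 mOsm/kg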